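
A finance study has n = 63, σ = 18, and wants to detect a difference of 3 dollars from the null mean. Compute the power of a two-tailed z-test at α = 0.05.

SE = σ/√n = 18/√63 = 2.268. Non-centrality λ = d/SE = 3/2.268 = 1.323. Power ≈ Φ(λ - z_{α/2}) = Φ(1.323 - 1.96) = Φ(-0.637) = 0.262.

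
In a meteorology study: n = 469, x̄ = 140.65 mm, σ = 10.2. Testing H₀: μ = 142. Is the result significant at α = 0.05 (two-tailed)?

z = (140.65 - 142)/(10.2/√469) = -2.866. Since |z| > 1.96, significant at α = 0.05.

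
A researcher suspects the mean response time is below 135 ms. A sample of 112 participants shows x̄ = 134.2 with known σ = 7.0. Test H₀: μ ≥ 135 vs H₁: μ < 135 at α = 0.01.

z = -1.209. Critical value: -2.33. Fail to reject H₀.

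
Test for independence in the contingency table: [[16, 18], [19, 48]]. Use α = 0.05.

χ² = 3.483. df = 1, critical = 3.841. Fail to reject H₀. No evidence of dependence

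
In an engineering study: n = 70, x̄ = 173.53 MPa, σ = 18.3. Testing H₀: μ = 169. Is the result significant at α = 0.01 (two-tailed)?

z = (173.53 - 169)/(18.3/√70) = 2.071. Since |z| ≤ 2.576, not significant at α = 0.01.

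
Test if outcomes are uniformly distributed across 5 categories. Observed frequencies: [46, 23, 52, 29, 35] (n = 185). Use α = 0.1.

Expected = 37 each. χ² = Σ(O-E)²/E = 15.405. df = 4, critical value = 7.779. Reject H₀.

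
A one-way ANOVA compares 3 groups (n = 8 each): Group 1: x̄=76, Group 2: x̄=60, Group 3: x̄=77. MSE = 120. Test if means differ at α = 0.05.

Grand mean = 71.0. SS_between = 1456.0, MS_between = 728.0. F = 6.067, F_crit ≈ 3.467. Reject H₀.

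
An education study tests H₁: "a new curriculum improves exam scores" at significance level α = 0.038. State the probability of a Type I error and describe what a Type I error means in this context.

P(Type I error) = α = 0.038. A Type I error is rejecting H₀ when H₀ is actually true (false positive) — here, concluding that a new curriculum improves exam scores when in fact this is not the case. Consequence: adopting a curriculum that gives no real benefit — disruption for nothing.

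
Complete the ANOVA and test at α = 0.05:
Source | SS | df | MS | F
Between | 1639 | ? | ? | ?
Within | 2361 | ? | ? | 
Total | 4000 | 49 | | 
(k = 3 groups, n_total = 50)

df_between = 2, df_within = 47. MS_between = 819.5, MS_within = 50.23. F = 16.314, F_crit ≈ 3.195. Reject H₀.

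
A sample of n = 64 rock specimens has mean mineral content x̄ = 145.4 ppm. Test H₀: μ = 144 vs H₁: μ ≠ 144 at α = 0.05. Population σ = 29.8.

z = (x̄ - μ₀)/(σ/√n) = (145.4 - 144)/(29.8/√64) = 0.376. Critical value: ±1.96. Since |0.376| ≤ 1.96, Fail to reject H₀.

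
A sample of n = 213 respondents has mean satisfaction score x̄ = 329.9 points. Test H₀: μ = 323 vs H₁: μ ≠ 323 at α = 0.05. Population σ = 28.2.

z = (x̄ - μ₀)/(σ/√n) = (329.9 - 323)/(28.2/√213) = 3.571. Critical value: ±1.96. Since |3.571| > 1.96, Reject H₀.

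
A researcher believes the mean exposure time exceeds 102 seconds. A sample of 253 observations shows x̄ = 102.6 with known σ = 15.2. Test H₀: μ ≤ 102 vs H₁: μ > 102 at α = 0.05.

z = 0.628. Critical value: 1.645. Fail to reject H₀.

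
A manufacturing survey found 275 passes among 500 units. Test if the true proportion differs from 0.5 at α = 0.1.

p̂ = 0.55, p₀ = 0.5. z = (p̂ - p₀)/√(p₀(1-p₀)/n) = 2.236. Critical: ±1.645. Reject H₀.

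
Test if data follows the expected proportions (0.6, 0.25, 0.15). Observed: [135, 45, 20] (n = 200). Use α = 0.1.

Expected: [120.0, 50.0, 30.0]. χ² = 5.708. df = 2, critical = 4.605. Reject H₀.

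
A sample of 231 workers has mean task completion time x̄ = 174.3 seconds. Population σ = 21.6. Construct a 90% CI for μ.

CI = x̄ ± z*(σ/√n) = 174.3 ± 1.645(21.6/√231) = 174.3 ± 2.34 = (171.96, 176.64)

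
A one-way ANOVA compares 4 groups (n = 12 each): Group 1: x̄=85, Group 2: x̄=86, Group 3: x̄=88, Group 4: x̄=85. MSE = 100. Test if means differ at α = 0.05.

Grand mean = 86.0. SS_between = 72.0, MS_between = 24.0. F = 0.24, F_crit ≈ 2.816. Fail to reject H₀.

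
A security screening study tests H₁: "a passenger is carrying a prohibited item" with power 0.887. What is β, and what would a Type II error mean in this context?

β = 1 - power = 1 - 0.887 = 0.113. A Type II error is failing to reject H₀ when H₀ is false (false negative) — here, failing to conclude that a passenger is carrying a prohibited item when in fact it is true. Consequence: letting a prohibited item through — security breach.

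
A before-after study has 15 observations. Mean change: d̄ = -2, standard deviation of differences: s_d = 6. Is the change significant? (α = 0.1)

t = d̄/(s_d/√n) = -2/(6/√15) = -1.291. df = 14, critical t = ±1.761. Fail to reject H₀.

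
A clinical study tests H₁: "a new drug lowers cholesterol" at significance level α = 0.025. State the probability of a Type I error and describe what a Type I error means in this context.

P(Type I error) = α = 0.025. A Type I error is rejecting H₀ when H₀ is actually true (false positive) — here, concluding that a new drug lowers cholesterol when in fact this is not the case. Consequence: approving an ineffective drug — patients take a useless medication and may skip effective alternatives.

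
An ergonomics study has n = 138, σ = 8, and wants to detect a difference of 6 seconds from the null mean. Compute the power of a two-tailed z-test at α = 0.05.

SE = σ/√n = 8/√138 = 0.681. Non-centrality λ = d/SE = 6/0.681 = 8.811. Power ≈ Φ(λ - z_{α/2}) = Φ(8.811 - 1.96) = Φ(6.851) = 1.0.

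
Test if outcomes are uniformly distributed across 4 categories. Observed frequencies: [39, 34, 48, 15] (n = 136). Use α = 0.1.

Expected = 34 each. χ² = Σ(O-E)²/E = 17.118. df = 3, critical value = 6.251. Reject H₀.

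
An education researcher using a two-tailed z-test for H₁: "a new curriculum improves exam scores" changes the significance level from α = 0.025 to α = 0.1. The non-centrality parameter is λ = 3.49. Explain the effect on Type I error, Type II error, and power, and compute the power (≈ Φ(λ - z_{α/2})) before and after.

Increasing α from 0.025 to 0.1:
• Type I error rate increases (α is the Type I rate by definition).
• Critical value moves from z_{α/2} = 2.241 to 1.645, so power = Φ(λ - z_{α/2}) goes from Φ(3.49 - 2.241) = 0.894 to Φ(3.49 - 1.645) = 0.967.
• Type II error rate β = 1 - power therefore decreases (0.106 → 0.033).
Appropriate when false negatives are costly — here, keeping the old curriculum when the new one would have helped students.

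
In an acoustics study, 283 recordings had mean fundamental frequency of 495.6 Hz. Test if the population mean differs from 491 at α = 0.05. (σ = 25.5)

z = (x̄ - μ₀)/(σ/√n) = (495.6 - 491)/(25.5/√283) = 3.035. Critical value: ±1.96. Since |3.035| > 1.96, Reject H₀.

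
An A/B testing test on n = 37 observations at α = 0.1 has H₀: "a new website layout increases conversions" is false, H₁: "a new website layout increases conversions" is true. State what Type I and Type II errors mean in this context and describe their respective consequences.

Type I (false positive): concluding that a new website layout increases conversions when it is not — rolling out a layout that doesn't actually help — wasted engineering effort. Type II (false negative): failing to conclude that a new website layout increases conversions when it is — discarding a layout that would have improved conversions — lost revenue. Which is costlier depends on domain priorities and is a judgement call rather than a statistical fact.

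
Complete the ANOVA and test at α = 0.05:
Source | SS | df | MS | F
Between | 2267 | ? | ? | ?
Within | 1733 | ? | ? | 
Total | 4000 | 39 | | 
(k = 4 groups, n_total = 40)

df_between = 3, df_within = 36. MS_between = 755.67, MS_within = 48.14. F = 15.698, F_crit ≈ 2.866. Reject H₀.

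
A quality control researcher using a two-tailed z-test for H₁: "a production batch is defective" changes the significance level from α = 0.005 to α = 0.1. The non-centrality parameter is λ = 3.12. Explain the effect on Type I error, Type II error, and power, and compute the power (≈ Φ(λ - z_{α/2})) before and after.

Increasing α from 0.005 to 0.1:
• Type I error rate increases (α is the Type I rate by definition).
• Critical value moves from z_{α/2} = 2.807 to 1.645, so power = Φ(λ - z_{α/2}) goes from Φ(3.12 - 2.807) = 0.623 to Φ(3.12 - 1.645) = 0.93.
• Type II error rate β = 1 - power therefore decreases (0.377 → 0.07).
Appropriate when false negatives are costly — here, shipping a defective batch — faulty products reach customers.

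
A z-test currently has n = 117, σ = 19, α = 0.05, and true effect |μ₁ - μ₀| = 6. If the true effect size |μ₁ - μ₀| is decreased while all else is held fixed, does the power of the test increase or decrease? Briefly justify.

Power decreases: a smaller true effect decreases the non-centrality λ = |μ₁ - μ₀|/(σ/√n).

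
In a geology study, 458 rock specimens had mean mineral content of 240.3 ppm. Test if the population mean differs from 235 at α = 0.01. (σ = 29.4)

z = (x̄ - μ₀)/(σ/√n) = (240.3 - 235)/(29.4/√458) = 3.858. Critical value: ±2.576. Since |3.858| > 2.576, Reject H₀.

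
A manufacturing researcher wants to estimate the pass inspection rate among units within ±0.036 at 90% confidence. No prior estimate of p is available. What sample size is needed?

Conservative approach: use p = 0.5 (maximizes p(1-p) = 0.25). n = z²(0.25)/E² = 1.645²×0.25/0.036² = 522.0 → n = 522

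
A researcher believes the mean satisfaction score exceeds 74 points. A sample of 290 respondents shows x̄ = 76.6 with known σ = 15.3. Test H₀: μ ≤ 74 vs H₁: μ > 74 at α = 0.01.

z = 2.894. Critical value: 2.33. Reject H₀.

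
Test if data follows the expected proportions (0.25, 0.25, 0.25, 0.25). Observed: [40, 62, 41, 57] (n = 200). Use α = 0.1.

Expected: [50.0, 50.0, 50.0, 50.0]. χ² = 7.48. df = 3, critical = 6.251. Reject H₀.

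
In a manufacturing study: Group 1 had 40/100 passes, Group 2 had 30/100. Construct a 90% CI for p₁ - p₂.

p̂₁ = 0.4, p̂₂ = 0.3. Difference = 0.1. CI = (-0.01, 0.21)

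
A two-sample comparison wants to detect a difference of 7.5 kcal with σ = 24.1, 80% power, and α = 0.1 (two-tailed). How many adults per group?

n per group = 2(z_α/2 + z_β)²σ²/d² = 2×(1.645 + 0.84)²×24.1²/7.5² = 127.5 → n = 128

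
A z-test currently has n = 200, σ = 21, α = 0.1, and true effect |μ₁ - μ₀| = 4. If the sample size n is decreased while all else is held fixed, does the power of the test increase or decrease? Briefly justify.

Power decreases: a smaller n inflates the standard error σ/√n, pulling the sampling distribution under H₁ back toward the critical value.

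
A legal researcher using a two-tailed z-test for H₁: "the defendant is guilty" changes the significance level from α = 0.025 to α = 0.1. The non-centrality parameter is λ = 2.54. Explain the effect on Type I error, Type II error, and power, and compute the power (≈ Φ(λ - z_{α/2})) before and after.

Increasing α from 0.025 to 0.1:
• Type I error rate increases (α is the Type I rate by definition).
• Critical value moves from z_{α/2} = 2.241 to 1.645, so power = Φ(λ - z_{α/2}) goes from Φ(2.54 - 2.241) = 0.618 to Φ(2.54 - 1.645) = 0.815.
• Type II error rate β = 1 - power therefore decreases (0.382 → 0.185).
Appropriate when false negatives are costly — here, acquitting a guilty person.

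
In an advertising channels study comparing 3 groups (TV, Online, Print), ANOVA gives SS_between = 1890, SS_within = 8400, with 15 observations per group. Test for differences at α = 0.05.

df_between = 2, df_within = 42. F = MS_between/MS_within = 945.0/200.0 = 4.725. F_crit ≈ 3.22. Reject H₀. At least one mean differs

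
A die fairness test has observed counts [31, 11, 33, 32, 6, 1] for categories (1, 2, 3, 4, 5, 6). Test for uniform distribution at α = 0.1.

Expected = 19 each. χ² = Σ(O-E)²/E = 56.105. df = 5, critical value = 9.236. Reject H₀.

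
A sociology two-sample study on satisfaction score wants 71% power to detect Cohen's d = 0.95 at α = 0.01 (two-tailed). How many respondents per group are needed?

z_{α/2} = 2.576, z_β = Φ⁻¹(0.71) = 0.553. For large effect (d = 0.95): n per group = 2(z_{α/2} + z_β)²/d² = 2(2.576 + 0.553)²/0.95² = 21.7 → 22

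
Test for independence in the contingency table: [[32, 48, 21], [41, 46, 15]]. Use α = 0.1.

χ² = 2.147. df = 2, critical = 4.605. Fail to reject H₀. No evidence of dependence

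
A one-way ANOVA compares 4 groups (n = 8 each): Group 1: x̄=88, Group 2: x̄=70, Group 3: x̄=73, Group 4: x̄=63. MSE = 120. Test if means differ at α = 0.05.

Grand mean = 73.5. SS_between = 2664.0, MS_between = 888.0. F = 7.4, F_crit ≈ 2.947. Reject H₀.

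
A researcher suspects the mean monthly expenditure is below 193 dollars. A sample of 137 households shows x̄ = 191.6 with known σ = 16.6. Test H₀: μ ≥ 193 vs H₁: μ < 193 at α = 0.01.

z = -0.987. Critical value: -2.33. Fail to reject H₀.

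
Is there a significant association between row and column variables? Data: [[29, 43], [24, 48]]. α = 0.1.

χ² = 0.746. df = 1, critical = 2.706. Fail to reject H₀. No evidence of dependence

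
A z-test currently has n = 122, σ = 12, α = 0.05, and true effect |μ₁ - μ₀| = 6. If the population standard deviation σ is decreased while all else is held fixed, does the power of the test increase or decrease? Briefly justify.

Power increases: a smaller σ shrinks the standard error σ/√n, moving the sampling distribution under H₁ further from the critical value.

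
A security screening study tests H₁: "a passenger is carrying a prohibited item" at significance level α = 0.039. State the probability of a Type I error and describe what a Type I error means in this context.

P(Type I error) = α = 0.039. A Type I error is rejecting H₀ when H₀ is actually true (false positive) — here, concluding that a passenger is carrying a prohibited item when in fact this is not the case. Consequence: detaining an innocent passenger — delay and inconvenience.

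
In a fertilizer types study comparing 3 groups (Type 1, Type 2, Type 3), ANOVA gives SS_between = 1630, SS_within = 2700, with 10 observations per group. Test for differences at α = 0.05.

df_between = 2, df_within = 27. F = MS_between/MS_within = 815.0/100.0 = 8.15. F_crit ≈ 3.354. Reject H₀. At least one mean differs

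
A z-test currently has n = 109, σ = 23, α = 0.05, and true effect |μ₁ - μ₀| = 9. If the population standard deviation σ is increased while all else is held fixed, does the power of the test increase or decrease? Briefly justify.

Power decreases: a larger σ inflates the standard error σ/√n, pulling the sampling distribution under H₁ back toward the critical value.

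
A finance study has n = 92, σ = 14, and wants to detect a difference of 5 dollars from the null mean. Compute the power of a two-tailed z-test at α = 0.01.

SE = σ/√n = 14/√92 = 1.46. Non-centrality λ = d/SE = 5/1.46 = 3.426. Power ≈ Φ(λ - z_{α/2}) = Φ(3.426 - 2.576) = Φ(0.85) = 0.802.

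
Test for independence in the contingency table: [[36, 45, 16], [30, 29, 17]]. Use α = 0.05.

χ² = 1.508. df = 2, critical = 5.991. Fail to reject H₀. No evidence of dependence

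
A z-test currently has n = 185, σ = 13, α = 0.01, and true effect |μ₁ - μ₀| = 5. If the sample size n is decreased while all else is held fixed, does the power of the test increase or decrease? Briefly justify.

Power decreases: a smaller n inflates the standard error σ/√n, pulling the sampling distribution under H₁ back toward the critical value.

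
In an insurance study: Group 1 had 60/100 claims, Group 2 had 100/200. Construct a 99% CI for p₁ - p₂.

p̂₁ = 0.6, p̂₂ = 0.5. Difference = 0.1. CI = (-0.056, 0.256)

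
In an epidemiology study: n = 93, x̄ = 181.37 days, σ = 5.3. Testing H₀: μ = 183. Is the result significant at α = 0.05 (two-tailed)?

z = (181.37 - 183)/(5.3/√93) = -2.966. Since |z| > 1.96, significant at α = 0.05.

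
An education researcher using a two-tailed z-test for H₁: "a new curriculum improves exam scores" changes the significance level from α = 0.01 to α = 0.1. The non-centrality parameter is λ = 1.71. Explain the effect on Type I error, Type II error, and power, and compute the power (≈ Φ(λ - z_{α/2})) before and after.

Increasing α from 0.01 to 0.1:
• Type I error rate increases (α is the Type I rate by definition).
• Critical value moves from z_{α/2} = 2.576 to 1.645, so power = Φ(λ - z_{α/2}) goes from Φ(1.71 - 2.576) = 0.193 to Φ(1.71 - 1.645) = 0.526.
• Type II error rate β = 1 - power therefore decreases (0.807 → 0.474).
Appropriate when false negatives are costly — here, keeping the old curriculum when the new one would have helped students.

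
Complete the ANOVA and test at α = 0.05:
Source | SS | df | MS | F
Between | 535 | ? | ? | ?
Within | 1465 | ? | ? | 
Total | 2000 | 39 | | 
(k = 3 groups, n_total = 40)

df_between = 2, df_within = 37. MS_between = 267.5, MS_within = 39.59. F = 6.756, F_crit ≈ 3.252. Reject H₀.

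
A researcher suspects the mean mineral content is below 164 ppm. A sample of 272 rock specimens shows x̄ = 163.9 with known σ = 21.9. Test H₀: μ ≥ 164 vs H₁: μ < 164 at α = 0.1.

z = -0.075. Critical value: -1.28. Fail to reject H₀.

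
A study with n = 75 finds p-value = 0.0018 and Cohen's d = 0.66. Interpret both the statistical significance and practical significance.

Statistically significant (p = 0.0018 < 0.05). Cohen's d = 0.66 indicates a medium effect size. Both statistical and practical significance should be considered.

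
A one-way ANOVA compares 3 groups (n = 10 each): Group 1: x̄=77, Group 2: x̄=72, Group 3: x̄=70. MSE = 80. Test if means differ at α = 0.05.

Grand mean = 73.0. SS_between = 260.0, MS_between = 130.0. F = 1.625, F_crit ≈ 3.354. Fail to reject H₀.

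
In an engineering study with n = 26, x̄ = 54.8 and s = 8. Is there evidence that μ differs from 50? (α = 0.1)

t = (x̄ - μ₀)/(s/√n) = (54.8 - 50)/(8/√26) = 3.059. df = 25, critical t = ±1.708. Reject H₀.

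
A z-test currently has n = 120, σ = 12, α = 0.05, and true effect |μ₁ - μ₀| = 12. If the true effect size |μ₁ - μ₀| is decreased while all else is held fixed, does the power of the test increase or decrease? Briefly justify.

Power decreases: a smaller true effect decreases the non-centrality λ = |μ₁ - μ₀|/(σ/√n).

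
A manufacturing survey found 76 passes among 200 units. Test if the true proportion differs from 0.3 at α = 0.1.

p̂ = 0.38, p₀ = 0.3. z = (p̂ - p₀)/√(p₀(1-p₀)/n) = 2.469. Critical: ±1.645. Reject H₀.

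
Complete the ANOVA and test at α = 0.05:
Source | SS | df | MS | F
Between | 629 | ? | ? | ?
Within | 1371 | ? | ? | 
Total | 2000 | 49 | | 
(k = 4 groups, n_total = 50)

df_between = 3, df_within = 46. MS_between = 209.67, MS_within = 29.8. F = 7.035, F_crit ≈ 2.807. Reject H₀.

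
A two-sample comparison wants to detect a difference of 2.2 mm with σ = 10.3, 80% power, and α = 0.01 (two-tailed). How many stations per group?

n per group = 2(z_α/2 + z_β)²σ²/d² = 2×(2.576 + 0.84)²×10.3²/2.2² = 511.6 → n = 512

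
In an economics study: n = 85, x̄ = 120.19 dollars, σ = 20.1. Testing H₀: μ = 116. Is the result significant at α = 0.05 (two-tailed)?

z = (120.19 - 116)/(20.1/√85) = 1.922. Since |z| ≤ 1.96, not significant at α = 0.05.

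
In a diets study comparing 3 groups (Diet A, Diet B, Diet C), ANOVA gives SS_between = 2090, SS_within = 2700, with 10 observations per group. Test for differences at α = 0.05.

df_between = 2, df_within = 27. F = MS_between/MS_within = 1045.0/100.0 = 10.45. F_crit ≈ 3.354. Reject H₀. At least one mean differs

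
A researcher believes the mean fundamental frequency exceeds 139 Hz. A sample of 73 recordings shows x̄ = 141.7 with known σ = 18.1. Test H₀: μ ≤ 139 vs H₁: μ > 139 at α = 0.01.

z = 1.275. Critical value: 2.33. Fail to reject H₀.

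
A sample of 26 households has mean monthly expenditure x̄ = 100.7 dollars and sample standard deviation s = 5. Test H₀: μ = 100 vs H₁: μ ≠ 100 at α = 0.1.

t = (x̄ - μ₀)/(s/√n) = (100.7 - 100)/(5/√26) = 0.714. df = 25, critical t = ±1.708. Fail to reject H₀.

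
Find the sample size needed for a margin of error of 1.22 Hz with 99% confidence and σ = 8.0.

n = (z*σ/E)² = (2.576×8.0/1.22)² = 285.3 → n = 286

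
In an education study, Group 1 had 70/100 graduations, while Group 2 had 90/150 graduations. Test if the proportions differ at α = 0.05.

p̂₁ = 0.7, p̂₂ = 0.6, pooled p̂ = 0.64. z = 1.614. Critical: ±1.96. Fail to reject H₀.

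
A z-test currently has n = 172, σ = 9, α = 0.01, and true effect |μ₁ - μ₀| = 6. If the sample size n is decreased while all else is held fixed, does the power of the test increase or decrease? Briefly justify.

Power decreases: a smaller n inflates the standard error σ/√n, pulling the sampling distribution under H₁ back toward the critical value.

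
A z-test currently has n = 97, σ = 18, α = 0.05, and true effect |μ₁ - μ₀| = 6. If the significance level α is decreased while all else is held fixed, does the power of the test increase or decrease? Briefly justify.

Power decreases: a smaller α raises the critical value, so less of the H₁ sampling distribution falls in the rejection region.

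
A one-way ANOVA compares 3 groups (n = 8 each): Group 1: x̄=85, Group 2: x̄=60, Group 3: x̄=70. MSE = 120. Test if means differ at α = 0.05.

Grand mean = 71.67. SS_between = 2533.33, MS_between = 1266.67. F = 10.556, F_crit ≈ 3.467. Reject H₀.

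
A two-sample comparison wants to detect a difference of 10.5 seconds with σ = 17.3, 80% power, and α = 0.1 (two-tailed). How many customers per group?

n per group = 2(z_α/2 + z_β)²σ²/d² = 2×(1.645 + 0.84)²×17.3²/10.5² = 33.5 → n = 34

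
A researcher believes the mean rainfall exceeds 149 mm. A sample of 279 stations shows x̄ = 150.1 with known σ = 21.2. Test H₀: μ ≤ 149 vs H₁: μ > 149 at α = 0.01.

z = 0.867. Critical value: 2.33. Fail to reject H₀.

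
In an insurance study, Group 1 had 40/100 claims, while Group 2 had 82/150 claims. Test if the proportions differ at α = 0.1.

p̂₁ = 0.4, p̂₂ = 0.547, pooled p̂ = 0.488. z = -2.273. Critical: ±1.645. Reject H₀.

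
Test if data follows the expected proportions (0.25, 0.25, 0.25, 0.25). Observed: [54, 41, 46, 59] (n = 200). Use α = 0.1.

Expected: [50.0, 50.0, 50.0, 50.0]. χ² = 3.88. df = 3, critical = 6.251. Fail to reject H₀.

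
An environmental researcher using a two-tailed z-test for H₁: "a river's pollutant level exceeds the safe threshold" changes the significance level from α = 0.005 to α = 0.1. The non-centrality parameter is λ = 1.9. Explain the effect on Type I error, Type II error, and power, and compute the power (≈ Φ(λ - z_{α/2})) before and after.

Increasing α from 0.005 to 0.1:
• Type I error rate increases (α is the Type I rate by definition).
• Critical value moves from z_{α/2} = 2.807 to 1.645, so power = Φ(λ - z_{α/2}) goes from Φ(1.9 - 2.807) = 0.182 to Φ(1.9 - 1.645) = 0.601.
• Type II error rate β = 1 - power therefore decreases (0.818 → 0.399).
Appropriate when false negatives are costly — here, allowing unsafe pollution to continue.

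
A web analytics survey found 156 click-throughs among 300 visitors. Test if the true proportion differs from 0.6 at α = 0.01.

p̂ = 0.52, p₀ = 0.6. z = (p̂ - p₀)/√(p₀(1-p₀)/n) = -2.828. Critical: ±2.576. Reject H₀.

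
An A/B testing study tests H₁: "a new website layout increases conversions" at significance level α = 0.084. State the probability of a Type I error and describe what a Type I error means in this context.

P(Type I error) = α = 0.084. A Type I error is rejecting H₀ when H₀ is actually true (false positive) — here, concluding that a new website layout increases conversions when in fact this is not the case. Consequence: rolling out a layout that doesn't actually help — wasted engineering effort.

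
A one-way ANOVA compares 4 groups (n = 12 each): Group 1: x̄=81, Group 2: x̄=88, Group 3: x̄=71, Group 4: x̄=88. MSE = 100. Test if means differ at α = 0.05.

Grand mean = 82.0. SS_between = 2328.0, MS_between = 776.0. F = 7.76, F_crit ≈ 2.816. Reject H₀.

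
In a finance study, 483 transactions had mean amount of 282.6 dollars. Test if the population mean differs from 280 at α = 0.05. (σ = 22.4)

z = (x̄ - μ₀)/(σ/√n) = (282.6 - 280)/(22.4/√483) = 2.551. Critical value: ±1.96. Since |2.551| > 1.96, Reject H₀.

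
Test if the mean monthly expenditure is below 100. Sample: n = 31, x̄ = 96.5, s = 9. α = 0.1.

t = (96.5 - 100)/(9/√31) = -2.165, df = 30. Critical t = -1.31. Reject H₀.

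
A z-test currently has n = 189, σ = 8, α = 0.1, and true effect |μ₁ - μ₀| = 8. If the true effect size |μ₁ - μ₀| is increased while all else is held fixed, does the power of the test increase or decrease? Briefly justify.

Power increases: a larger true effect increases the non-centrality λ = |μ₁ - μ₀|/(σ/√n).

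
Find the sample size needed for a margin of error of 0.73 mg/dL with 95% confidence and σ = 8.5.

n = (z*σ/E)² = (1.96×8.5/0.73)² = 520.8 → n = 521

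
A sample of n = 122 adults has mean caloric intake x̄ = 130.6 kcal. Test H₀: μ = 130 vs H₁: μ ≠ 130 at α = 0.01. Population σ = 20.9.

z = (x̄ - μ₀)/(σ/√n) = (130.6 - 130)/(20.9/√122) = 0.317. Critical value: ±2.576. Since |0.317| ≤ 2.576, Fail to reject H₀.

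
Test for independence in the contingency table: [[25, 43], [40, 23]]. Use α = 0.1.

χ² = 9.345. df = 1, critical = 2.706. Reject H₀. Variables are dependent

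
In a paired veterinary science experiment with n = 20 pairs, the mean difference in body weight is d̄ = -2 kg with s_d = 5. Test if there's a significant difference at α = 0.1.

t = d̄/(s_d/√n) = -2/(5/√20) = -1.789. df = 19, critical t = ±1.729. Reject H₀.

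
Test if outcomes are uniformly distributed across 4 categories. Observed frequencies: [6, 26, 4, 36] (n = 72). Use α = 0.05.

Expected = 18 each. χ² = Σ(O-E)²/E = 40.444. df = 3, critical value = 7.815. Reject H₀.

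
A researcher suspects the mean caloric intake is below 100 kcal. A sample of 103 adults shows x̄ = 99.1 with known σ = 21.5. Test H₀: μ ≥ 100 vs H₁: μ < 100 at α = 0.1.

z = -0.425. Critical value: -1.28. Fail to reject H₀.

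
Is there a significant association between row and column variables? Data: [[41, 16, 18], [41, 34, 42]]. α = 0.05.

χ² = 7.239. df = 2, critical = 5.991. Reject H₀. Variables are dependent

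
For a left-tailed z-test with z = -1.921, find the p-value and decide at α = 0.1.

p = P(Z < -1.921) = Φ(-1.921) ≈ 0.0274. Since p < 0.1, reject H₀ (significant) at α = 0.1.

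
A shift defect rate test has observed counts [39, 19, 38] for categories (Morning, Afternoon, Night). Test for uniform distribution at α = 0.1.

Expected = 32 each. χ² = Σ(O-E)²/E = 7.938. df = 2, critical value = 4.605. Reject H₀.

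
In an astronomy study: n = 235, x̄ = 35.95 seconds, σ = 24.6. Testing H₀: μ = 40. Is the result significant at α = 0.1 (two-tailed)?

z = (35.95 - 40)/(24.6/√235) = -2.524. Since |z| > 1.645, significant at α = 0.1.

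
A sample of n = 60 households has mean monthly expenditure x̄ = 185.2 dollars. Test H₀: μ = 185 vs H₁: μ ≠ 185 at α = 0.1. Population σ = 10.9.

z = (x̄ - μ₀)/(σ/√n) = (185.2 - 185)/(10.9/√60) = 0.142. Critical value: ±1.645. Since |0.142| ≤ 1.645, Fail to reject H₀.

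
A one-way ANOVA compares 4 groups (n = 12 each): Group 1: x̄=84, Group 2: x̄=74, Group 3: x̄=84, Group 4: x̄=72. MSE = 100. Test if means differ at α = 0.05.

Grand mean = 78.5. SS_between = 1476.0, MS_between = 492.0. F = 4.92, F_crit ≈ 2.816. Reject H₀.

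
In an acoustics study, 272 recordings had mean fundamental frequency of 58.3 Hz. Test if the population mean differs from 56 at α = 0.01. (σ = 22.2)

z = (x̄ - μ₀)/(σ/√n) = (58.3 - 56)/(22.2/√272) = 1.709. Critical value: ±2.576. Since |1.709| ≤ 2.576, Fail to reject H₀.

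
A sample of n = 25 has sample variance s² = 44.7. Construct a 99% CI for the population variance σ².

df = 24. χ²_{0.005} = 45.559, χ²_{0.995} = 9.886. CI for σ² = ((n-1)s²/χ²_{α/2}, (n-1)s²/χ²_{1-α/2}) = (24·44.7/45.559, 24·44.7/9.886) = (23.55, 108.52)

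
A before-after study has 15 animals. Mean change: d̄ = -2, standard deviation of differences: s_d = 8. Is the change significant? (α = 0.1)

t = d̄/(s_d/√n) = -2/(8/√15) = -0.968. df = 14, critical t = ±1.761. Fail to reject H₀.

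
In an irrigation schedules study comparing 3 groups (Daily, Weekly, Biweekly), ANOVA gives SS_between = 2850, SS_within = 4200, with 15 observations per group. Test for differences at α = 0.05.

df_between = 2, df_within = 42. F = MS_between/MS_within = 1425.0/100.0 = 14.25. F_crit ≈ 3.22. Reject H₀. At least one mean differs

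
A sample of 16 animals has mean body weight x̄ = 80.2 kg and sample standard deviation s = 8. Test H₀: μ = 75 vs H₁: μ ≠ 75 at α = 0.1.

t = (x̄ - μ₀)/(s/√n) = (80.2 - 75)/(8/√16) = 2.6. df = 15, critical t = ±1.753. Reject H₀.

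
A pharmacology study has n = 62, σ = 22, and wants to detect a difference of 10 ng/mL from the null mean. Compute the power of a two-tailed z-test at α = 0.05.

SE = σ/√n = 22/√62 = 2.794. Non-centrality λ = d/SE = 10/2.794 = 3.579. Power ≈ Φ(λ - z_{α/2}) = Φ(3.579 - 1.96) = Φ(1.619) = 0.947.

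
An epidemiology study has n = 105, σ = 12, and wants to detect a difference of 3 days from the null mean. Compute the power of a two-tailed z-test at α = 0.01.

SE = σ/√n = 12/√105 = 1.171. Non-centrality λ = d/SE = 3/1.171 = 2.562. Power ≈ Φ(λ - z_{α/2}) = Φ(2.562 - 2.576) = Φ(-0.014) = 0.494.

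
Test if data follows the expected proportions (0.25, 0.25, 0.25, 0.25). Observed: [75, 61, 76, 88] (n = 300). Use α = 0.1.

Expected: [75.0, 75.0, 75.0, 75.0]. χ² = 4.88. df = 3, critical = 6.251. Fail to reject H₀.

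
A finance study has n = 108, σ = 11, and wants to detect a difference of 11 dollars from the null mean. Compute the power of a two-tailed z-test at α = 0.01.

SE = σ/√n = 11/√108 = 1.058. Non-centrality λ = d/SE = 11/1.058 = 10.392. Power ≈ Φ(λ - z_{α/2}) = Φ(10.392 - 2.576) = Φ(7.816) = 1.0.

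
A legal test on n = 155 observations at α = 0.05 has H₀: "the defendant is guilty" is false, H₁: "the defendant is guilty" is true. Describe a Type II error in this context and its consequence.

Type II error: failing to reject H₀ when it is false — concluding that the defendant is guilty is not supported when in fact it is. Consequence: acquitting a guilty person.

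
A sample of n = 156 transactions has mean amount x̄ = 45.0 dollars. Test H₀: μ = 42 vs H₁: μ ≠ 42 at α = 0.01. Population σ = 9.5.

z = (x̄ - μ₀)/(σ/√n) = (45.0 - 42)/(9.5/√156) = 3.944. Critical value: ±2.576. Since |3.944| > 2.576, Reject H₀.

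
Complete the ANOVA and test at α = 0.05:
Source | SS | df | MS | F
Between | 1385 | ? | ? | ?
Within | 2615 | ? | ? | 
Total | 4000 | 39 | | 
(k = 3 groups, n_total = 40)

df_between = 2, df_within = 37. MS_between = 692.5, MS_within = 70.68. F = 9.798, F_crit ≈ 3.252. Reject H₀.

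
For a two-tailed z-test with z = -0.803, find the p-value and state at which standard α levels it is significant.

p = 2·P(Z > |-0.803|) = 2·(1 - Φ(0.803)) ≈ 0.422. Not significant at any standard level.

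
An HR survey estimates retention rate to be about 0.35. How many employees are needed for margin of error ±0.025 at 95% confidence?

n = z²p(1-p)/E² = 1.96²×0.35×0.65/0.025² = 1398.3 → n = 1399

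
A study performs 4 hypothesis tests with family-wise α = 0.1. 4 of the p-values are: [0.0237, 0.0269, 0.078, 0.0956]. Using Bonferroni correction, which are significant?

Bonferroni α = 0.1/4 = 0.025. Significant p-values: [0.0237]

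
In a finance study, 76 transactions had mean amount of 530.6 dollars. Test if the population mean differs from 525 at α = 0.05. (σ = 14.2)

z = (x̄ - μ₀)/(σ/√n) = (530.6 - 525)/(14.2/√76) = 3.438. Critical value: ±1.96. Since |3.438| > 1.96, Reject H₀.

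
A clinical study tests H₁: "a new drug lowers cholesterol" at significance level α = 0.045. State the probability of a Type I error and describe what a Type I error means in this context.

P(Type I error) = α = 0.045. A Type I error is rejecting H₀ when H₀ is actually true (false positive) — here, concluding that a new drug lowers cholesterol when in fact this is not the case. Consequence: approving an ineffective drug — patients take a useless medication and may skip effective alternatives.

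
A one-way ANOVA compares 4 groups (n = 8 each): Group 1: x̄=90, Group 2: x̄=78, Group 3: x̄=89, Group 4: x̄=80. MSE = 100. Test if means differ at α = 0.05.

Grand mean = 84.25. SS_between = 902.0, MS_between = 300.67. F = 3.007, F_crit ≈ 2.947. Reject H₀.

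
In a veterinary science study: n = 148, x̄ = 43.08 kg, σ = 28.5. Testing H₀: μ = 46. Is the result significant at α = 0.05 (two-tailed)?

z = (43.08 - 46)/(28.5/√148) = -1.246. Since |z| ≤ 1.96, not significant at α = 0.05.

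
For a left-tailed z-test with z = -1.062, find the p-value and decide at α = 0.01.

p = P(Z < -1.062) = Φ(-1.062) ≈ 0.1441. Since p ≥ 0.01, fail to reject H₀ (not significant) at α = 0.01.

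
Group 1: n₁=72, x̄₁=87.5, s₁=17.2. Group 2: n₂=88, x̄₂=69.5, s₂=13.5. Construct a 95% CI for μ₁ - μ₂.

Difference = 18.0. SE = √(17.2²/72 + 13.5²/88) = 2.486. CI = (13.13, 22.87)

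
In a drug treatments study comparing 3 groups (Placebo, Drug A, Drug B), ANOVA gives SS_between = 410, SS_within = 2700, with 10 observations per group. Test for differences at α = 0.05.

df_between = 2, df_within = 27. F = MS_between/MS_within = 205.0/100.0 = 2.05. F_crit ≈ 3.354. Fail to reject H₀.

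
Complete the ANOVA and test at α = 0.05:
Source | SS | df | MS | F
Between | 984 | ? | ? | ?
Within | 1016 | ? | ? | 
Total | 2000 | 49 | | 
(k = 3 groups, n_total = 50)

df_between = 2, df_within = 47. MS_between = 492.0, MS_within = 21.62. F = 22.76, F_crit ≈ 3.195. Reject H₀.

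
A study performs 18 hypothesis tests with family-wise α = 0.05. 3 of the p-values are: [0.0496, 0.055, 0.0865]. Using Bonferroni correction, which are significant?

Bonferroni α = 0.05/18 = 0.00278. None of the given p-values are significant.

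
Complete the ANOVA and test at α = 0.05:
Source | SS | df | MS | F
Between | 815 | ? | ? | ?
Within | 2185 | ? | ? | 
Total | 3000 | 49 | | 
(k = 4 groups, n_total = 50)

df_between = 3, df_within = 46. MS_between = 271.67, MS_within = 47.5. F = 5.719, F_crit ≈ 2.807. Reject H₀.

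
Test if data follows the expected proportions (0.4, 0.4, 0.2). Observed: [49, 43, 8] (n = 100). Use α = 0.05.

Expected: [40.0, 40.0, 20.0]. χ² = 9.45. df = 2, critical = 5.991. Reject H₀.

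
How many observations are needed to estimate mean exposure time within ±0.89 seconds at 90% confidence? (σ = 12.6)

n = (z*σ/E)² = (1.645×12.6/0.89)² = 542.4 → n = 543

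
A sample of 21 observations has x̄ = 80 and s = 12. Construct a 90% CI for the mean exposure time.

CI = x̄ ± t*(s/√n) = 80 ± 1.725(12/√21) = (75.48, 84.52)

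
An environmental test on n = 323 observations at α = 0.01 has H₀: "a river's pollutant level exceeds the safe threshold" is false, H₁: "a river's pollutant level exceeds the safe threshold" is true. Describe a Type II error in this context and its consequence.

Type II error: failing to reject H₀ when it is false — concluding that a river's pollutant level exceeds the safe threshold is not supported when in fact it is. Consequence: allowing unsafe pollution to continue.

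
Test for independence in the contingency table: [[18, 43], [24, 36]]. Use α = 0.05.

χ² = 1.469. df = 1, critical = 3.841. Fail to reject H₀. No evidence of dependence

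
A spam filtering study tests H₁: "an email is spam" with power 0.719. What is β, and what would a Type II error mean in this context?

β = 1 - power = 1 - 0.719 = 0.281. A Type II error is failing to reject H₀ when H₀ is false (false negative) — here, failing to conclude that an email is spam when in fact it is true. Consequence: a spam email lands in the inbox.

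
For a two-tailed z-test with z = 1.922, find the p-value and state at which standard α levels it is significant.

p = 2·P(Z > |1.922|) = 2·(1 - Φ(1.922)) ≈ 0.0546. Significant at α = 0.1.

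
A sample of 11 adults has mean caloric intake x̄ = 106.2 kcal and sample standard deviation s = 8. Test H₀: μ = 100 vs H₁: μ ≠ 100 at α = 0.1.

t = (x̄ - μ₀)/(s/√n) = (106.2 - 100)/(8/√11) = 2.57. df = 10, critical t = ±1.812. Reject H₀.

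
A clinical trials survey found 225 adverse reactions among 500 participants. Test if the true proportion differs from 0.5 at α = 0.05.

p̂ = 0.45, p₀ = 0.5. z = (p̂ - p₀)/√(p₀(1-p₀)/n) = -2.236. Critical: ±1.96. Reject H₀.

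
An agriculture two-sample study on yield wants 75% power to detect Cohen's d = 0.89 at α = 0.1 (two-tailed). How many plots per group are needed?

z_{α/2} = 1.645, z_β = Φ⁻¹(0.75) = 0.674. For large effect (d = 0.89): n per group = 2(z_{α/2} + z_β)²/d² = 2(1.645 + 0.674)²/0.89² = 13.6 → 14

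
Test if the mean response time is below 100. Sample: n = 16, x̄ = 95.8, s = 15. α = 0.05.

t = (95.8 - 100)/(15/√16) = -1.12, df = 15. Critical t = -1.753. Fail to reject H₀.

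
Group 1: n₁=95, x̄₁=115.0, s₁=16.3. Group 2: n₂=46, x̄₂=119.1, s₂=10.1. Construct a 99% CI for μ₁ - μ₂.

Difference = -4.1. SE = √(16.3²/95 + 10.1²/46) = 2.239. CI = (-9.87, 1.67)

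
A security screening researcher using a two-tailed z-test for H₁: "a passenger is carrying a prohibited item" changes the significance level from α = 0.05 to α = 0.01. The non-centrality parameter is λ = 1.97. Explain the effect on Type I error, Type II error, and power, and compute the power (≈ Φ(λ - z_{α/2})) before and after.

Decreasing α from 0.05 to 0.01:
• Type I error rate decreases (α is the Type I rate by definition).
• Critical value moves from z_{α/2} = 1.96 to 2.576, so power = Φ(λ - z_{α/2}) goes from Φ(1.97 - 1.96) = 0.504 to Φ(1.97 - 2.576) = 0.272.
• Type II error rate β = 1 - power therefore increases (0.496 → 0.728).
Appropriate when false positives are costly — here, detaining an innocent passenger — delay and inconvenience.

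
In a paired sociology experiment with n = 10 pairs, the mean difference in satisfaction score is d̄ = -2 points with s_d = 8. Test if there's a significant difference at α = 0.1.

t = d̄/(s_d/√n) = -2/(8/√10) = -0.791. df = 9, critical t = ±1.833. Fail to reject H₀.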